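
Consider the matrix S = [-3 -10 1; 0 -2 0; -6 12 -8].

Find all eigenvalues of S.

-6, -5, -2

Set up det(λI - S) = 0.
Expanding along the first row, p(λ) = λ^3 + 13λ^2 + 52λ + 60.
Since p(-5) = 0, λ = -5 is a root.
Dividing by (λ + 5) leaves λ^2 + 8λ + 12.
The quadratic factors as (λ + 6)·(λ + 2).
Eigenvalues: -6, -5, -2.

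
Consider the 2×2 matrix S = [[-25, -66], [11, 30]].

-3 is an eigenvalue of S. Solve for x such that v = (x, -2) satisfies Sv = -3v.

6

We need (S + 3I)v = 0.
S + 3I = [[-22, -66], [11, 33]].
Row 1: (-22)·x + (-66)·-2 = 0
Row 2: (11)·x + (33)·-2 = 0
Solving gives x = 6.
Check: S·(6, -2) = (-18, 6) = -3·(6, -2).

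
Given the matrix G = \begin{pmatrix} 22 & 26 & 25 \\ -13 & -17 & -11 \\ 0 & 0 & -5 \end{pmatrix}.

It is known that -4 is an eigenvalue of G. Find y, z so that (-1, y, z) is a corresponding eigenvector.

We need (G + 4I)v = 0.
G + 4I = [[26, 26, 25], [-13, -13, -11], [0, 0, -1]].
Row 1: (26)·-1 + (26)·y + (25)·z = 0
Row 2: (-13)·-1 + (-13)·y + (-11)·z = 0
Row 3: (0)·-1 + (0)·y + (-1)·z = 0
Solving gives y = 1, z = 0.
Check: G·(-1, 1, 0) = (4, -4, 0) = -4·(-1, 1, 0).

1, 0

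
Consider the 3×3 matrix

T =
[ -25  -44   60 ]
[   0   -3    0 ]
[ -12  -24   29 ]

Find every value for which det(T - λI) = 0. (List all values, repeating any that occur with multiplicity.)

The characteristic polynomial is p(λ) = det(λI - T).
Expanding along the first row, p(λ) = λ^3 - λ^2 - 17λ - 15.
Rational-root test: λ = 5 gives p(5) = 0.
Dividing by (λ - 5) leaves λ^2 + 4λ + 3.
The quadratic factors as (λ + 3)·(λ + 1).
Eigenvalues: -3, -1, 5.

-3, -1, 5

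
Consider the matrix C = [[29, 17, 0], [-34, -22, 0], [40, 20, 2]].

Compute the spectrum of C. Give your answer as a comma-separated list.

-5, 2, 12

Compute the characteristic polynomial p(t) = det(tI - C).
Cofactor expansion gives p(t) = t^3 - 9t^2 - 46t + 120.
Try t = 2: p(2) = 0, so 2 is a root.
Dividing by (t - 2) leaves t^2 - 7t - 60.
The quadratic factors as (t + 5)·(t - 12).
Eigenvalues: -5, 2, 12.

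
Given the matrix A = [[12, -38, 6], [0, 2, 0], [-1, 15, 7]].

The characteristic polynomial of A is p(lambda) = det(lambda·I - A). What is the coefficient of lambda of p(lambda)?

128

p(lambda) = lambda^3 - 21·lambda^2 + 128·lambda - 180.
The coefficient of lambda is 128.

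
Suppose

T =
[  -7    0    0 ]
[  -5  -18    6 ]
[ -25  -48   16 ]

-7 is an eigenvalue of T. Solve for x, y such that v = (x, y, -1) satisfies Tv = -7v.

We need (T + 7I)v = 0.
T + 7I = [[0, 0, 0], [-5, -11, 6], [-25, -48, 23]].
Row 1: (0)·x + (0)·y + (0)·-1 = 0
Row 2: (-5)·x + (-11)·y + (6)·-1 = 0
Row 3: (-25)·x + (-48)·y + (23)·-1 = 0
Solving gives x = 1, y = -1.
Check: T·(1, -1, -1) = (-7, 7, 7) = -7·(1, -1, -1).

1, -1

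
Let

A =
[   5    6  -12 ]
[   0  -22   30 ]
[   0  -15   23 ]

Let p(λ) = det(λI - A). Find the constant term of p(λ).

p(λ) = λ^3 - 6λ^2 - 51λ + 280.
The constant term is 280.

280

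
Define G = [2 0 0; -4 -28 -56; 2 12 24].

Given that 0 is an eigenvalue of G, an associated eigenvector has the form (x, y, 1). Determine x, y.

We need (G)v = 0.
G = [[2, 0, 0], [-4, -28, -56], [2, 12, 24]].
Row 1: (2)·x + (0)·y + (0)·1 = 0
Row 2: (-4)·x + (-28)·y + (-56)·1 = 0
Row 3: (2)·x + (12)·y + (24)·1 = 0
Solving gives x = 0, y = -2.
Check: G·(0, -2, 1) = (0, 0, 0) = 0·(0, -2, 1).

0, -2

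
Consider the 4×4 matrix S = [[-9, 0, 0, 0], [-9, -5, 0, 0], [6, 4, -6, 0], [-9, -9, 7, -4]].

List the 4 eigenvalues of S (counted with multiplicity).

-9, -6, -5, -4

S is lower triangular, so its eigenvalues are the diagonal entries.
Diagonal: -9, -5, -6, -4.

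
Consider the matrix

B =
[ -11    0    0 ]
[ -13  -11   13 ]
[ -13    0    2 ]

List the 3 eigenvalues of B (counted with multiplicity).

The characteristic polynomial is p(lambda) = det(lambda·I - B).
Expanding along the first row, p(lambda) = lambda^3 + 20·lambda^2 + 77·lambda - 242.
Rational-root test: lambda = 2 gives p(2) = 0.
Factor out (lambda - 2): p(lambda) = (lambda - 2)·(lambda^2 + 22·lambda + 121).
The quadratic factor is (lambda + 11)^2.
Eigenvalues: -11, -11, 2.

-11, -11, 2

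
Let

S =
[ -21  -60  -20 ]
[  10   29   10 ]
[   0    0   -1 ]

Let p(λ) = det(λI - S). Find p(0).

-9

p(0) = det(0·I − S) = det(−S) = (−1)^3·det(S).
det(S) = 9, so p(0) = -9.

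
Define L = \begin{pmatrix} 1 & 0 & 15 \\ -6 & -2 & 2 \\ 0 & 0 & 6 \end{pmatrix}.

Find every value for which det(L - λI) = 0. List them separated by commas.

-2, 1, 6

The characteristic polynomial is p(t) = det(tI - L).
Cofactor expansion gives p(t) = t^3 - 5t^2 - 8t + 12.
Rational-root test: t = -2 gives p(-2) = 0.
Dividing by (t + 2) leaves t^2 - 7t + 6.
The quadratic factors as (t - 1)·(t - 6).
Eigenvalues: -2, 1, 6.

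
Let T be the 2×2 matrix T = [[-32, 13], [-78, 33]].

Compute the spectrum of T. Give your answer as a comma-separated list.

det(T - λI) = (-32 - λ)(33 - λ) - (13)·(-78) = λ^2 - λ - 42.
This factors as (λ + 6)·(λ - 7) = 0.
Eigenvalues: -6, 7.

-6, 7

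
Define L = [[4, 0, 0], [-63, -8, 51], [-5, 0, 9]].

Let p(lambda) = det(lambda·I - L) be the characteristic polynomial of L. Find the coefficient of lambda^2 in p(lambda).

The coefficient of lambda^2 of det(lambda·I - L) is −trace(L).
trace(L) = (4) + (-8) + (9) = 5, so the coefficient is -5.

-5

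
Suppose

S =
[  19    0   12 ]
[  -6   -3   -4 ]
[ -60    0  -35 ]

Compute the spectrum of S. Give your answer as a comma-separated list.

-11, -5, -3

The characteristic polynomial is p(λ) = det(λI - S).
Cofactor expansion gives p(λ) = λ^3 + 19λ^2 + 103λ + 165.
Rational-root test: λ = -5 gives p(-5) = 0.
Dividing by (λ + 5) leaves λ^2 + 14λ + 33.
The quadratic factors as (λ + 11)·(λ + 3).
Eigenvalues: -11, -5, -3.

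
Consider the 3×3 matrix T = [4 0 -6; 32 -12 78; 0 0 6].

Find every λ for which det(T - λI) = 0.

The characteristic polynomial is p(μ) = det(μI - T).
Expanding the 3×3 determinant: p(μ) = μ^3 + 2μ^2 - 96μ + 288.
Since p(4) = 0, μ = 4 is a root.
Factor out (μ - 4): p(μ) = (μ - 4)·(μ^2 + 6μ - 72).
The quadratic factors as (μ + 12)·(μ - 6).
Eigenvalues: -12, 4, 6.

-12, 4, 6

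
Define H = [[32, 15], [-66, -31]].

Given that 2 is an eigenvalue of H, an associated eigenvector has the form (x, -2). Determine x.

1

We need (H - 2I)v = 0.
H - 2I = [[30, 15], [-66, -33]].
Row 1: (30)·x + (15)·-2 = 0
Row 2: (-66)·x + (-33)·-2 = 0
Solving gives x = 1.
Check: H·(1, -2) = (2, -4) = 2·(1, -2).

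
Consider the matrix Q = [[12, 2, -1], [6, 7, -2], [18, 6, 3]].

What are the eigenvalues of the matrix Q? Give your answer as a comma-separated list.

6, 7, 9

Compute the characteristic polynomial p(λ) = det(λI - Q).
Expanding the 3×3 determinant: p(λ) = λ^3 - 22λ^2 + 159λ - 378.
Try λ = 9: p(9) = 0, so 9 is a root.
Factor out (λ - 9): p(λ) = (λ - 9)·(λ^2 - 13λ + 42).
The quadratic factors as (λ - 6)·(λ - 7).
Eigenvalues: 6, 7, 9.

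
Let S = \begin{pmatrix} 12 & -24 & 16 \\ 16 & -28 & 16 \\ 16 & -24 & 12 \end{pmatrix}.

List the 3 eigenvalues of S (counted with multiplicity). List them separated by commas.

-4, -4, 4

Compute the characteristic polynomial p(lambda) = det(lambda·I - S).
Cofactor expansion gives p(lambda) = lambda^3 + 4·lambda^2 - 16·lambda - 64.
Since p(-4) = 0, lambda = -4 is a root.
Dividing by (lambda + 4) leaves lambda^2 - 16.
The quadratic factors as (lambda + 4)·(lambda - 4).
Eigenvalues: -4, -4, 4.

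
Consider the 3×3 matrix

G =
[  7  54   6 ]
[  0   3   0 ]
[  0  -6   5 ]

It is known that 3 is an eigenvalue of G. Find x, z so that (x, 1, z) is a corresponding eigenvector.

-18, 3

We need (G - 3I)v = 0.
G - 3I = [[4, 54, 6], [0, 0, 0], [0, -6, 2]].
Row 1: (4)·x + (54)·1 + (6)·z = 0
Row 2: (0)·x + (0)·1 + (0)·z = 0
Row 3: (0)·x + (-6)·1 + (2)·z = 0
Solving gives x = -18, z = 3.
Check: G·(-18, 1, 3) = (-54, 3, 9) = 3·(-18, 1, 3).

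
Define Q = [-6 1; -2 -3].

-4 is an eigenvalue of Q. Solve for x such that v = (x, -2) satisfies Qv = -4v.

-1

We need (Q + 4I)v = 0.
Q + 4I = [[-2, 1], [-2, 1]].
Row 1: (-2)·x + (1)·-2 = 0
Row 2: (-2)·x + (1)·-2 = 0
Solving gives x = -1.
Check: Q·(-1, -2) = (4, 8) = -4·(-1, -2).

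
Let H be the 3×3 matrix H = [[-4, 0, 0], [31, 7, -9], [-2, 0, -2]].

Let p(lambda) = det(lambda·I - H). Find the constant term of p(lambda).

-56

p(lambda) = lambda^3 - lambda^2 - 34·lambda - 56.
The constant term is -56.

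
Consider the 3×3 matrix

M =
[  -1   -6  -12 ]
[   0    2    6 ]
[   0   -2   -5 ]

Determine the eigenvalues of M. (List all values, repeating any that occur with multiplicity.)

Compute the characteristic polynomial p(lambda) = det(lambda·I - M).
Expanding the 3×3 determinant: p(lambda) = lambda^3 + 4·lambda^2 + 5·lambda + 2.
Try lambda = -1: p(-1) = 0, so -1 is a root.
Factor out (lambda + 1): p(lambda) = (lambda + 1)·(lambda^2 + 3·lambda + 2).
The quadratic factors as (lambda + 2)·(lambda + 1).
Eigenvalues: -2, -1, -1.

-2, -1, -1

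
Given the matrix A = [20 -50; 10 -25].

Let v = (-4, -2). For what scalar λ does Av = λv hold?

-5

Compute Av: A·(-4, -2) = (20, 10).
Since Av = λv, compare component 1: 20 = λ·-4, so λ = -5.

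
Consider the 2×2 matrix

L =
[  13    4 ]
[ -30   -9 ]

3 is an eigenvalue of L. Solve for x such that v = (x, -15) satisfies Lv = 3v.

We need (L - 3I)v = 0.
L - 3I = [[10, 4], [-30, -12]].
Row 1: (10)·x + (4)·-15 = 0
Row 2: (-30)·x + (-12)·-15 = 0
Solving gives x = 6.
Check: L·(6, -15) = (18, -45) = 3·(6, -15).

6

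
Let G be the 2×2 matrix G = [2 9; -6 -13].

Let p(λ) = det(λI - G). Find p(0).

p(0) = det(0·I − G) = det(−G) = (−1)^2·det(G).
det(G) = 28, so p(0) = 28.

28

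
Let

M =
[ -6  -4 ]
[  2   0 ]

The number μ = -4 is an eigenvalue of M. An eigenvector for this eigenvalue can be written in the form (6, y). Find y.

We need (M + 4I)v = 0.
M + 4I = [[-2, -4], [2, 4]].
Row 1: (-2)·6 + (-4)·y = 0
Row 2: (2)·6 + (4)·y = 0
Solving gives y = -3.
Check: M·(6, -3) = (-24, 12) = -4·(6, -3).

-3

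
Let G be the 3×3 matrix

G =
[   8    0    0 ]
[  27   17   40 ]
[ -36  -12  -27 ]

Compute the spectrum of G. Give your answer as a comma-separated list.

-7, -3, 8

The characteristic polynomial is p(s) = det(sI - G).
Expanding along the first row, p(s) = s^3 + 2s^2 - 59s - 168.
Try s = 8: p(8) = 0, so 8 is a root.
Dividing by (s - 8) leaves s^2 + 10s + 21.
The quadratic factors as (s + 7)·(s + 3).
Eigenvalues: -7, -3, 8.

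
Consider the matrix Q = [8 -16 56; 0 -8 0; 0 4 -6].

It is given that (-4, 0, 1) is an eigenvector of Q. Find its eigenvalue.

-6

Compute Qv: Q·(-4, 0, 1) = (24, 0, -6).
Since Qv = λv, compare component 1: 24 = λ·-4, so λ = -6.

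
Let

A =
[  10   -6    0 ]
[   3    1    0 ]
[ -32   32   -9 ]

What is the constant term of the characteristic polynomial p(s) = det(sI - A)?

252

p(0) = det(0·I − A) = det(−A) = (−1)^3·det(A).
det(A) = -252, so p(0) = 252.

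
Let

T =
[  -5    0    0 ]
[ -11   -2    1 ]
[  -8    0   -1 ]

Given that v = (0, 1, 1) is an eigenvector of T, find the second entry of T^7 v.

-1

First find the eigenvalue: Tv = (0, -1, -1) = -1·(0, 1, 1), so λ = -1.
Then T^7 v = λ^7·v = (-1)^7·(0, 1, 1) = -1·(0, 1, 1) = (0, -1, -1).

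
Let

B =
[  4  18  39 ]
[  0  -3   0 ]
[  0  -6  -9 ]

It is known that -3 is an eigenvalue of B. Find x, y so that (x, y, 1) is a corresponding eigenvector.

We need (B + 3I)v = 0.
B + 3I = [[7, 18, 39], [0, 0, 0], [0, -6, -6]].
Row 1: (7)·x + (18)·y + (39)·1 = 0
Row 2: (0)·x + (0)·y + (0)·1 = 0
Row 3: (0)·x + (-6)·y + (-6)·1 = 0
Solving gives x = -3, y = -1.
Check: B·(-3, -1, 1) = (9, 3, -3) = -3·(-3, -1, 1).

-3, -1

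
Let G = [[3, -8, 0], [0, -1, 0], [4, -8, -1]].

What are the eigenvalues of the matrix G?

-1, -1, 3

The characteristic polynomial is p(s) = det(sI - G).
Expanding the 3×3 determinant: p(s) = s^3 - s^2 - 5s - 3.
Rational-root test: s = -1 gives p(-1) = 0.
Dividing by (s + 1) leaves s^2 - 2s - 3.
The quadratic factors as (s + 1)·(s - 3).
Eigenvalues: -1, -1, 3.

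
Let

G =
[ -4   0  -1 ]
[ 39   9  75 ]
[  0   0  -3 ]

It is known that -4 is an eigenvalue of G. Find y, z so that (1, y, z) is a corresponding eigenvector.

-3, 0

We need (G + 4I)v = 0.
G + 4I = [[0, 0, -1], [39, 13, 75], [0, 0, 1]].
Row 1: (0)·1 + (0)·y + (-1)·z = 0
Row 2: (39)·1 + (13)·y + (75)·z = 0
Row 3: (0)·1 + (0)·y + (1)·z = 0
Solving gives y = -3, z = 0.
Check: G·(1, -3, 0) = (-4, 12, 0) = -4·(1, -3, 0).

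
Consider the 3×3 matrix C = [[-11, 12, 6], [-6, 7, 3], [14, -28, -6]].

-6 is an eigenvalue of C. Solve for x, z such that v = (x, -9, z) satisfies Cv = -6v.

-18, 3

We need (C + 6I)v = 0.
C + 6I = [[-5, 12, 6], [-6, 13, 3], [14, -28, 0]].
Row 1: (-5)·x + (12)·-9 + (6)·z = 0
Row 2: (-6)·x + (13)·-9 + (3)·z = 0
Row 3: (14)·x + (-28)·-9 + (0)·z = 0
Solving gives x = -18, z = 3.
Check: C·(-18, -9, 3) = (108, 54, -18) = -6·(-18, -9, 3).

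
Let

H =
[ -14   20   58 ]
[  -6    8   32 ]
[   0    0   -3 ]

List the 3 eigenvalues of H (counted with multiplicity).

Compute the characteristic polynomial p(s) = det(sI - H).
Expanding the 3×3 determinant: p(s) = s^3 + 9s^2 + 26s + 24.
Rational-root test: s = -3 gives p(-3) = 0.
Dividing by (s + 3) leaves s^2 + 6s + 8.
The quadratic factors as (s + 4)·(s + 2).
Eigenvalues: -4, -3, -2.

-4, -3, -2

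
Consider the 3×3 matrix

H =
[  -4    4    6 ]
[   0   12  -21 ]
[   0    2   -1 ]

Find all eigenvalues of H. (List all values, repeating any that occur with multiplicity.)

-4, 5, 6

Compute the characteristic polynomial p(λ) = det(λI - H).
Expanding the 3×3 determinant: p(λ) = λ^3 - 7λ^2 - 14λ + 120.
Rational-root test: λ = -4 gives p(-4) = 0.
Dividing by (λ + 4) leaves λ^2 - 11λ + 30.
The quadratic factors as (λ - 5)·(λ - 6).
Eigenvalues: -4, 5, 6.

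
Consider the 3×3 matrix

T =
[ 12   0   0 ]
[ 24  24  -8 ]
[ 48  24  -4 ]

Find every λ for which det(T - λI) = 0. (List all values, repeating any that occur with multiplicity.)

Compute the characteristic polynomial p(λ) = det(λI - T).
Expanding the 3×3 determinant: p(λ) = λ^3 - 32λ^2 + 336λ - 1152.
Since p(8) = 0, λ = 8 is a root.
Factor out (λ - 8): p(λ) = (λ - 8)·(λ^2 - 24λ + 144).
The quadratic factor is (λ - 12)^2.
Eigenvalues: 8, 12, 12.

8, 12, 12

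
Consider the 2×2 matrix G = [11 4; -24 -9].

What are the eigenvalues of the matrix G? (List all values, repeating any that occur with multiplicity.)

-1, 3

det(G - tI) = (11 - t)(-9 - t) - (4)·(-24) = t^2 - 2t - 3.
This factors as (t + 1)·(t - 3) = 0.
Eigenvalues: -1, 3.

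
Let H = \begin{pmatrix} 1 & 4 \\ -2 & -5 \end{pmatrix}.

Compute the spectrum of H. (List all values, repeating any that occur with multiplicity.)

det(H - lambda·I) = (1 - lambda)(-5 - lambda) - (4)·(-2) = lambda^2 + 4·lambda + 3.
This factors as (lambda + 3)·(lambda + 1) = 0.
Eigenvalues: -3, -1.

-3, -1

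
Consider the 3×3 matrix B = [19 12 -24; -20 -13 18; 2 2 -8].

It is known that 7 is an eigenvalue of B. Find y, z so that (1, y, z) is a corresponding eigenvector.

-1, 0

We need (B - 7I)v = 0.
B - 7I = [[12, 12, -24], [-20, -20, 18], [2, 2, -15]].
Row 1: (12)·1 + (12)·y + (-24)·z = 0
Row 2: (-20)·1 + (-20)·y + (18)·z = 0
Row 3: (2)·1 + (2)·y + (-15)·z = 0
Solving gives y = -1, z = 0.
Check: B·(1, -1, 0) = (7, -7, 0) = 7·(1, -1, 0).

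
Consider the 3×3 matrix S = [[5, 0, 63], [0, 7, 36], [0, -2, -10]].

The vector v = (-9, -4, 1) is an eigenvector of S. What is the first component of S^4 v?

-144

First find the eigenvalue: Sv = (18, 8, -2) = -2·(-9, -4, 1), so λ = -2.
Then S^4 v = λ^4·v = (-2)^4·(-9, -4, 1) = 16·(-9, -4, 1) = (-144, -64, 16).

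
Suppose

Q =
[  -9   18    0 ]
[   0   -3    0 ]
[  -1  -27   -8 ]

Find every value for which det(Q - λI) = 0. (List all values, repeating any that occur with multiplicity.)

-9, -8, -3

Set up det(λI - Q) = 0.
Expanding along the first row, p(λ) = λ^3 + 20λ^2 + 123λ + 216.
Try λ = -8: p(-8) = 0, so -8 is a root.
Factor out (λ + 8): p(λ) = (λ + 8)·(λ^2 + 12λ + 27).
The quadratic factors as (λ + 9)·(λ + 3).
Eigenvalues: -9, -8, -3.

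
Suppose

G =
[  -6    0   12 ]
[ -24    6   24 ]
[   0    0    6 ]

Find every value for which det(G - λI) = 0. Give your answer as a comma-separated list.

Compute the characteristic polynomial p(lambda) = det(lambda·I - G).
Expanding along the first row, p(lambda) = lambda^3 - 6·lambda^2 - 36·lambda + 216.
Try lambda = 6: p(6) = 0, so 6 is a root.
Factor out (lambda - 6): p(lambda) = (lambda - 6)·(lambda^2 - 36).
The quadratic factors as (lambda + 6)·(lambda - 6).
Eigenvalues: -6, 6, 6.

-6, 6, 6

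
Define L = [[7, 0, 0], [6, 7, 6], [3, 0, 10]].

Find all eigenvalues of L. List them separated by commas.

7, 7, 10

Compute the characteristic polynomial p(λ) = det(λI - L).
Cofactor expansion gives p(λ) = λ^3 - 24λ^2 + 189λ - 490.
Since p(7) = 0, λ = 7 is a root.
Dividing by (λ - 7) leaves λ^2 - 17λ + 70.
The quadratic factors as (λ - 7)·(λ - 10).
Eigenvalues: 7, 7, 10.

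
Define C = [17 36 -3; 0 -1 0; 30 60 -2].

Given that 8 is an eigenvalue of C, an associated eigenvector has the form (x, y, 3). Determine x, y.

1, 0

We need (C - 8I)v = 0.
C - 8I = [[9, 36, -3], [0, -9, 0], [30, 60, -10]].
Row 1: (9)·x + (36)·y + (-3)·3 = 0
Row 2: (0)·x + (-9)·y + (0)·3 = 0
Row 3: (30)·x + (60)·y + (-10)·3 = 0
Solving gives x = 1, y = 0.
Check: C·(1, 0, 3) = (8, 0, 24) = 8·(1, 0, 3).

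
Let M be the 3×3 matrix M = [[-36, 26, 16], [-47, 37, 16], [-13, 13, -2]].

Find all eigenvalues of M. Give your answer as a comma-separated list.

-10, -2, 11

Compute the characteristic polynomial p(r) = det(rI - M).
Expanding along the first row, p(r) = r^3 + r^2 - 112r - 220.
Try r = 11: p(11) = 0, so 11 is a root.
Factor out (r - 11): p(r) = (r - 11)·(r^2 + 12r + 20).
The quadratic factors as (r + 10)·(r + 2).
Eigenvalues: -10, -2, 11.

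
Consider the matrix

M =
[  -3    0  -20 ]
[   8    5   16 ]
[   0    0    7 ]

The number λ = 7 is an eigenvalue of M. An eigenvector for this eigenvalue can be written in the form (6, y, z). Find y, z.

0, -3

We need (M - 7I)v = 0.
M - 7I = [[-10, 0, -20], [8, -2, 16], [0, 0, 0]].
Row 1: (-10)·6 + (0)·y + (-20)·z = 0
Row 2: (8)·6 + (-2)·y + (16)·z = 0
Row 3: (0)·6 + (0)·y + (0)·z = 0
Solving gives y = 0, z = -3.
Check: M·(6, 0, -3) = (42, 0, -21) = 7·(6, 0, -3).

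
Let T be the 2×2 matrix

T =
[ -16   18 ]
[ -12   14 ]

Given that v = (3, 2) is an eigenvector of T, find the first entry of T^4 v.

First find the eigenvalue: Tv = (-12, -8) = -4·(3, 2), so λ = -4.
Then T^4 v = λ^4·v = (-4)^4·(3, 2) = 256·(3, 2) = (768, 512).

768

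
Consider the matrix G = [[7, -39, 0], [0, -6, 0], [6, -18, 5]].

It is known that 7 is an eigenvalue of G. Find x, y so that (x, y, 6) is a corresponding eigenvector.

We need (G - 7I)v = 0.
G - 7I = [[0, -39, 0], [0, -13, 0], [6, -18, -2]].
Row 1: (0)·x + (-39)·y + (0)·6 = 0
Row 2: (0)·x + (-13)·y + (0)·6 = 0
Row 3: (6)·x + (-18)·y + (-2)·6 = 0
Solving gives x = 2, y = 0.
Check: G·(2, 0, 6) = (14, 0, 42) = 7·(2, 0, 6).

2, 0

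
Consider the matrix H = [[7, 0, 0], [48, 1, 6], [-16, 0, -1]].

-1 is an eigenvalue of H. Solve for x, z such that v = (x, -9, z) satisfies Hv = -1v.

0, 3

We need (H + 1I)v = 0.
H + 1I = [[8, 0, 0], [48, 2, 6], [-16, 0, 0]].
Row 1: (8)·x + (0)·-9 + (0)·z = 0
Row 2: (48)·x + (2)·-9 + (6)·z = 0
Row 3: (-16)·x + (0)·-9 + (0)·z = 0
Solving gives x = 0, z = 3.
Check: H·(0, -9, 3) = (0, 9, -3) = -1·(0, -9, 3).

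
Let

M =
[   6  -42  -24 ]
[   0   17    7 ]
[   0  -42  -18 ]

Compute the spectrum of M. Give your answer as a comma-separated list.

The characteristic polynomial is p(r) = det(rI - M).
Expanding along the first row, p(r) = r^3 - 5r^2 - 18r + 72.
Rational-root test: r = 3 gives p(3) = 0.
Dividing by (r - 3) leaves r^2 - 2r - 24.
The quadratic factors as (r + 4)·(r - 6).
Eigenvalues: -4, 3, 6.

-4, 3, 6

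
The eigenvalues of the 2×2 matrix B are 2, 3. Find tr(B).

5

trace(B) is the sum of the eigenvalues: (2) + (3) = 5.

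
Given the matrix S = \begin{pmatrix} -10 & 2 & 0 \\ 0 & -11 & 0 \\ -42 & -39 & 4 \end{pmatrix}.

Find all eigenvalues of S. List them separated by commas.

-11, -10, 4

The characteristic polynomial is p(λ) = det(λI - S).
Expanding the 3×3 determinant: p(λ) = λ^3 + 17λ^2 + 26λ - 440.
Try λ = 4: p(4) = 0, so 4 is a root.
Factor out (λ - 4): p(λ) = (λ - 4)·(λ^2 + 21λ + 110).
The quadratic factors as (λ + 11)·(λ + 10).
Eigenvalues: -11, -10, 4.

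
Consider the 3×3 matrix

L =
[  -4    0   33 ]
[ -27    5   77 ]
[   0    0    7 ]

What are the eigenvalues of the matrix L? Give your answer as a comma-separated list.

-4, 5, 7

The characteristic polynomial is p(r) = det(rI - L).
Cofactor expansion gives p(r) = r^3 - 8r^2 - 13r + 140.
Try r = -4: p(-4) = 0, so -4 is a root.
Factor out (r + 4): p(r) = (r + 4)·(r^2 - 12r + 35).
The quadratic factors as (r - 5)·(r - 7).
Eigenvalues: -4, 5, 7.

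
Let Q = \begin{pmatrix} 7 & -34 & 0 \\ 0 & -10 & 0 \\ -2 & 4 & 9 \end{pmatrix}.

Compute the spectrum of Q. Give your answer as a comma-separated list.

The characteristic polynomial is p(μ) = det(μI - Q).
Expanding the 3×3 determinant: p(μ) = μ^3 - 6μ^2 - 97μ + 630.
Try μ = 7: p(7) = 0, so 7 is a root.
Factor out (μ - 7): p(μ) = (μ - 7)·(μ^2 + μ - 90).
The quadratic factors as (μ + 10)·(μ - 9).
Eigenvalues: -10, 7, 9.

-10, 7, 9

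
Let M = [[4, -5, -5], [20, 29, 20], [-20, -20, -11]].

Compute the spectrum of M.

4, 9, 9

The characteristic polynomial is p(λ) = det(λI - M).
Expanding the 3×3 determinant: p(λ) = λ^3 - 22λ^2 + 153λ - 324.
Rational-root test: λ = 9 gives p(9) = 0.
Dividing by (λ - 9) leaves λ^2 - 13λ + 36.
The quadratic factors as (λ - 4)·(λ - 9).
Eigenvalues: 4, 9, 9.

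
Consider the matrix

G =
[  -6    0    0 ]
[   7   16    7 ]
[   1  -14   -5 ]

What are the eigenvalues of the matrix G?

The characteristic polynomial is p(s) = det(sI - G).
Expanding the 3×3 determinant: p(s) = s^3 - 5s^2 - 48s + 108.
Rational-root test: s = 9 gives p(9) = 0.
Dividing by (s - 9) leaves s^2 + 4s - 12.
The quadratic factors as (s + 6)·(s - 2).
Eigenvalues: -6, 2, 9.

-6, 2, 9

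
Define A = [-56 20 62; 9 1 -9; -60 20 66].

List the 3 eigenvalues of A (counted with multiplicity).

1, 4, 6

The characteristic polynomial is p(s) = det(sI - A).
Cofactor expansion gives p(s) = s^3 - 11s^2 + 34s - 24.
Since p(1) = 0, s = 1 is a root.
Dividing by (s - 1) leaves s^2 - 10s + 24.
The quadratic factors as (s - 4)·(s - 6).
Eigenvalues: 1, 4, 6.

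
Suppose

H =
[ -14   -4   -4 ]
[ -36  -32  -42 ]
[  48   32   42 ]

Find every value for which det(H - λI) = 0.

-8, -6, 10

Set up det(lambda·I - H) = 0.
Expanding the 3×3 determinant: p(lambda) = lambda^3 + 4·lambda^2 - 92·lambda - 480.
Rational-root test: lambda = -6 gives p(-6) = 0.
Dividing by (lambda + 6) leaves lambda^2 - 2·lambda - 80.
The quadratic factors as (lambda + 8)·(lambda - 10).
Eigenvalues: -8, -6, 10.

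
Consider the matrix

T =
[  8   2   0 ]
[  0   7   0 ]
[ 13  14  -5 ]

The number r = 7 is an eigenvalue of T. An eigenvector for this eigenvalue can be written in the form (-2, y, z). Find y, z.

We need (T - 7I)v = 0.
T - 7I = [[1, 2, 0], [0, 0, 0], [13, 14, -12]].
Row 1: (1)·-2 + (2)·y + (0)·z = 0
Row 2: (0)·-2 + (0)·y + (0)·z = 0
Row 3: (13)·-2 + (14)·y + (-12)·z = 0
Solving gives y = 1, z = -1.
Check: T·(-2, 1, -1) = (-14, 7, -7) = 7·(-2, 1, -1).

1, -1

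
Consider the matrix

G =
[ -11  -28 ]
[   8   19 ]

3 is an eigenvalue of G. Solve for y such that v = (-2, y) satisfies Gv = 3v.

1

We need (G - 3I)v = 0.
G - 3I = [[-14, -28], [8, 16]].
Row 1: (-14)·-2 + (-28)·y = 0
Row 2: (8)·-2 + (16)·y = 0
Solving gives y = 1.
Check: G·(-2, 1) = (-6, 3) = 3·(-2, 1).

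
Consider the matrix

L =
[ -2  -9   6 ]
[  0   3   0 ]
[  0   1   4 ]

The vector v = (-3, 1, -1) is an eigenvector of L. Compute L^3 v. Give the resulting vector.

(-81, 27, -27)

First find the eigenvalue: Lv = (-9, 3, -3) = 3·(-3, 1, -1), so λ = 3.
Then L^3 v = λ^3·v = 3^3·(-3, 1, -1) = 27·(-3, 1, -1) = (-81, 27, -27).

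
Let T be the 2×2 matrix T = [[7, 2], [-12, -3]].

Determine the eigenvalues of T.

det(T - lambda·I) = (7 - lambda)(-3 - lambda) - (2)·(-12) = lambda^2 - 4·lambda + 3.
This factors as (lambda - 1)·(lambda - 3) = 0.
Eigenvalues: 1, 3.

1, 3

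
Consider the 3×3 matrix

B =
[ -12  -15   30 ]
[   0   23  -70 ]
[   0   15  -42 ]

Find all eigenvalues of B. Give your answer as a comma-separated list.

Compute the characteristic polynomial p(t) = det(tI - B).
Expanding along the first row, p(t) = t^3 + 31t^2 + 312t + 1008.
Try t = -7: p(-7) = 0, so -7 is a root.
Factor out (t + 7): p(t) = (t + 7)·(t^2 + 24t + 144).
The quadratic factor is (t + 12)^2.
Eigenvalues: -12, -12, -7.

-12, -12, -7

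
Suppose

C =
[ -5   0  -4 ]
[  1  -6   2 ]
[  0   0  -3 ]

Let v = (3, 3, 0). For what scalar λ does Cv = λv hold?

-5

Compute Cv: C·(3, 3, 0) = (-15, -15, 0).
Since Cv = λv, compare component 1: -15 = λ·3, so λ = -5.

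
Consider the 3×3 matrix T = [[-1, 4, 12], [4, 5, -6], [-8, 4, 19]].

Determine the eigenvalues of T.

Set up det(sI - T) = 0.
Expanding the 3×3 determinant: p(s) = s^3 - 23s^2 + 175s - 441.
Rational-root test: s = 7 gives p(7) = 0.
Factor out (s - 7): p(s) = (s - 7)·(s^2 - 16s + 63).
The quadratic factors as (s - 7)·(s - 9).
Eigenvalues: 7, 7, 9.

7, 7, 9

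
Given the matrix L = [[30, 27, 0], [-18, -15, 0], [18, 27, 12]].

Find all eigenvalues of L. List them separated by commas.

Compute the characteristic polynomial p(r) = det(rI - L).
Expanding the 3×3 determinant: p(r) = r^3 - 27r^2 + 216r - 432.
Try r = 3: p(3) = 0, so 3 is a root.
Dividing by (r - 3) leaves r^2 - 24r + 144.
The quadratic factor is (r - 12)^2.
Eigenvalues: 3, 12, 12.

3, 12, 12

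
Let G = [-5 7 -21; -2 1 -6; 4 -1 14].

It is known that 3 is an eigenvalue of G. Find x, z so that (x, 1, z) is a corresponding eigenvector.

We need (G - 3I)v = 0.
G - 3I = [[-8, 7, -21], [-2, -2, -6], [4, -1, 11]].
Row 1: (-8)·x + (7)·1 + (-21)·z = 0
Row 2: (-2)·x + (-2)·1 + (-6)·z = 0
Row 3: (4)·x + (-1)·1 + (11)·z = 0
Solving gives x = 14, z = -5.
Check: G·(14, 1, -5) = (42, 3, -15) = 3·(14, 1, -5).

14, -5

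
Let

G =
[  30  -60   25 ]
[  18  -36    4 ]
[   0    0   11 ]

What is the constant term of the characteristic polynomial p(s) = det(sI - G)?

0

p(0) = det(0·I − G) = det(−G) = (−1)^3·det(G).
det(G) = 0, so p(0) = 0.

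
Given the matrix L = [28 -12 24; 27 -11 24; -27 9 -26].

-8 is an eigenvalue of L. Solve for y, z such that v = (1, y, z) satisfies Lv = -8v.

We need (L + 8I)v = 0.
L + 8I = [[36, -12, 24], [27, -3, 24], [-27, 9, -18]].
Row 1: (36)·1 + (-12)·y + (24)·z = 0
Row 2: (27)·1 + (-3)·y + (24)·z = 0
Row 3: (-27)·1 + (9)·y + (-18)·z = 0
Solving gives y = 1, z = -1.
Check: L·(1, 1, -1) = (-8, -8, 8) = -8·(1, 1, -1).

1, -1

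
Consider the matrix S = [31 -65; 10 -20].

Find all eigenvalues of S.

det(S - rI) = (31 - r)(-20 - r) - (-65)·(10) = r^2 - 11r + 30.
This factors as (r - 5)·(r - 6) = 0.
Eigenvalues: 5, 6.

5, 6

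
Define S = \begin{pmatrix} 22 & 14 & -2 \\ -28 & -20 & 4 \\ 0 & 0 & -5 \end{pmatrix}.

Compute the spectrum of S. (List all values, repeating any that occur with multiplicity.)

-6, -5, 8

The characteristic polynomial is p(lambda) = det(lambda·I - S).
Expanding the 3×3 determinant: p(lambda) = lambda^3 + 3·lambda^2 - 58·lambda - 240.
Rational-root test: lambda = 8 gives p(8) = 0.
Factor out (lambda - 8): p(lambda) = (lambda - 8)·(lambda^2 + 11·lambda + 30).
The quadratic factors as (lambda + 6)·(lambda + 5).
Eigenvalues: -6, -5, 8.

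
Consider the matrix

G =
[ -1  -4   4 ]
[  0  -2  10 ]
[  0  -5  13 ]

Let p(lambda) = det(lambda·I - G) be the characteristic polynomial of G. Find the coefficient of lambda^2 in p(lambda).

-10

The coefficient of lambda^2 of det(lambda·I - G) is −trace(G).
trace(G) = (-1) + (-2) + (13) = 10, so the coefficient is -10.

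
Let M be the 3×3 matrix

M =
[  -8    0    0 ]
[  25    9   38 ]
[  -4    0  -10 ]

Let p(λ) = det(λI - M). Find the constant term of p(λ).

-720

p(λ) = λ^3 + 9λ^2 - 82λ - 720.
The constant term is -720.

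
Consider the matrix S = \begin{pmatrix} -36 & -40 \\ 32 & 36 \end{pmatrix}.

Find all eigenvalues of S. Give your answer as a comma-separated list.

det(S - λI) = (-36 - λ)(36 - λ) - (-40)·(32) = λ^2 - 16.
This factors as (λ + 4)·(λ - 4) = 0.
Eigenvalues: -4, 4.

-4, 4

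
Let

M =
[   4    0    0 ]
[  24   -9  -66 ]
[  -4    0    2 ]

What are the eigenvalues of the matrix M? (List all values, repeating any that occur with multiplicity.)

Compute the characteristic polynomial p(s) = det(sI - M).
Expanding along the first row, p(s) = s^3 + 3s^2 - 46s + 72.
Rational-root test: s = 2 gives p(2) = 0.
Factor out (s - 2): p(s) = (s - 2)·(s^2 + 5s - 36).
The quadratic factors as (s + 9)·(s - 4).
Eigenvalues: -9, 2, 4.

-9, 2, 4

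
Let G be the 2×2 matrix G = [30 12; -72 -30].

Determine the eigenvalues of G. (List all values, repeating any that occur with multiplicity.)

det(G - μI) = (30 - μ)(-30 - μ) - (12)·(-72) = μ^2 - 36.
This factors as (μ + 6)·(μ - 6) = 0.
Eigenvalues: -6, 6.

-6, 6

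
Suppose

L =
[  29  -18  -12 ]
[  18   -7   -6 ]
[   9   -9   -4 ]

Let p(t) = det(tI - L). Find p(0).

-110

p(0) = det(0·I − L) = det(−L) = (−1)^3·det(L).
det(L) = 110, so p(0) = -110.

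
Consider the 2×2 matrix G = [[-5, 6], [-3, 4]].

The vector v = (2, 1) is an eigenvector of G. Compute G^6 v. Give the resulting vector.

(128, 64)

First find the eigenvalue: Gv = (-4, -2) = -2·(2, 1), so λ = -2.
Then G^6 v = λ^6·v = (-2)^6·(2, 1) = 64·(2, 1) = (128, 64).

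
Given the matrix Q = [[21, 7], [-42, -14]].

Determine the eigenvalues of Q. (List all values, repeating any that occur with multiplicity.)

det(Q - rI) = (21 - r)(-14 - r) - (7)·(-42) = r^2 - 7r.
This factors as r·(r - 7) = 0.
Eigenvalues: 0, 7.

0, 7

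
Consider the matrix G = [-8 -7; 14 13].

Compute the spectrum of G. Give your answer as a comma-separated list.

det(G - λI) = (-8 - λ)(13 - λ) - (-7)·(14) = λ^2 - 5λ - 6.
This factors as (λ + 1)·(λ - 6) = 0.
Eigenvalues: -1, 6.

-1, 6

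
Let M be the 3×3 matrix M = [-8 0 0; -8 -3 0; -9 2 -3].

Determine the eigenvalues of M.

M is lower triangular, so its eigenvalues are the diagonal entries.
Diagonal: -8, -3, -3.

-8, -3, -3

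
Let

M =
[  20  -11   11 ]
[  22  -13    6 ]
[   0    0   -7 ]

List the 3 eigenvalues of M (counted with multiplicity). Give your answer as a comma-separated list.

-7, -2, 9

The characteristic polynomial is p(s) = det(sI - M).
Expanding the 3×3 determinant: p(s) = s^3 - 67s - 126.
Since p(-2) = 0, s = -2 is a root.
Factor out (s + 2): p(s) = (s + 2)·(s^2 - 2s - 63).
The quadratic factors as (s + 7)·(s - 9).
Eigenvalues: -7, -2, 9.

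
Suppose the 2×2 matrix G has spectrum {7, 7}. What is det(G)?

49

det(G) is the product of the eigenvalues: (7) · (7) = 49.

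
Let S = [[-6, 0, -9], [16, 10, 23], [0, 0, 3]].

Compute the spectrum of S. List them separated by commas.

The characteristic polynomial is p(μ) = det(μI - S).
Cofactor expansion gives p(μ) = μ^3 - 7μ^2 - 48μ + 180.
Try μ = 3: p(3) = 0, so 3 is a root.
Dividing by (μ - 3) leaves μ^2 - 4μ - 60.
The quadratic factors as (μ + 6)·(μ - 10).
Eigenvalues: -6, 3, 10.

-6, 3, 10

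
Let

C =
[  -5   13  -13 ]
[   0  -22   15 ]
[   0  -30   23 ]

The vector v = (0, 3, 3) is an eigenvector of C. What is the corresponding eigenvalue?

Compute Cv: C·(0, 3, 3) = (0, -21, -21).
Since Cv = λv, compare component 2: -21 = λ·3, so λ = -7.

-7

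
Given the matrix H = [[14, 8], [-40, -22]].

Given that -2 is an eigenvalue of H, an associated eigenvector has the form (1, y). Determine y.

We need (H + 2I)v = 0.
H + 2I = [[16, 8], [-40, -20]].
Row 1: (16)·1 + (8)·y = 0
Row 2: (-40)·1 + (-20)·y = 0
Solving gives y = -2.
Check: H·(1, -2) = (-2, 4) = -2·(1, -2).

-2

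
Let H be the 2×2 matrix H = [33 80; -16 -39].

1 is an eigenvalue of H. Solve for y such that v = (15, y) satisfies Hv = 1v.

-6

We need (H - 1I)v = 0.
H - 1I = [[32, 80], [-16, -40]].
Row 1: (32)·15 + (80)·y = 0
Row 2: (-16)·15 + (-40)·y = 0
Solving gives y = -6.
Check: H·(15, -6) = (15, -6) = 1·(15, -6).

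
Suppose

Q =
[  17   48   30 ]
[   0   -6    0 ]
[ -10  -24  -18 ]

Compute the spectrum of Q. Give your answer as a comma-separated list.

-6, -3, 2

Set up det(lambda·I - Q) = 0.
Expanding along the first row, p(lambda) = lambda^3 + 7·lambda^2 - 36.
Since p(-6) = 0, lambda = -6 is a root.
Dividing by (lambda + 6) leaves lambda^2 + lambda - 6.
The quadratic factors as (lambda + 3)·(lambda - 2).
Eigenvalues: -6, -3, 2.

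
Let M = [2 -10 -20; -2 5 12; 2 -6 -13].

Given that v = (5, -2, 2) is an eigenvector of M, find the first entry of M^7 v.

-640

First find the eigenvalue: Mv = (-10, 4, -4) = -2·(5, -2, 2), so λ = -2.
Then M^7 v = λ^7·v = (-2)^7·(5, -2, 2) = -128·(5, -2, 2) = (-640, 256, -256).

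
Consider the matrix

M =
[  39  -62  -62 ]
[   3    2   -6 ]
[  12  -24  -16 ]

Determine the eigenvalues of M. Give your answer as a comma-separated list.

8, 8, 9

Compute the characteristic polynomial p(μ) = det(μI - M).
Cofactor expansion gives p(μ) = μ^3 - 25μ^2 + 208μ - 576.
Since p(8) = 0, μ = 8 is a root.
Dividing by (μ - 8) leaves μ^2 - 17μ + 72.
The quadratic factors as (μ - 8)·(μ - 9).
Eigenvalues: 8, 8, 9.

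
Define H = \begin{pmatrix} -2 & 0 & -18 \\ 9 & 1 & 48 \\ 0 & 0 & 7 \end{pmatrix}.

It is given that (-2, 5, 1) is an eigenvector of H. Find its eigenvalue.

Compute Hv: H·(-2, 5, 1) = (-14, 35, 7).
Since Hv = λv, compare component 1: -14 = λ·-2, so λ = 7.

7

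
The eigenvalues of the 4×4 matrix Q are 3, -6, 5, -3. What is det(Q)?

270

det(Q) is the product of the eigenvalues: (3) · (-6) · (5) · (-3) = 270.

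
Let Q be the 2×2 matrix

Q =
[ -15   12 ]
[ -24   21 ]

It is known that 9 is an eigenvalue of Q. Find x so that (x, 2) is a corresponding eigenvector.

1

We need (Q - 9I)v = 0.
Q - 9I = [[-24, 12], [-24, 12]].
Row 1: (-24)·x + (12)·2 = 0
Row 2: (-24)·x + (12)·2 = 0
Solving gives x = 1.
Check: Q·(1, 2) = (9, 18) = 9·(1, 2).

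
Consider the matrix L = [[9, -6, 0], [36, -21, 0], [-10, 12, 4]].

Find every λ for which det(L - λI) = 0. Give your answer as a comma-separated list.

Set up det(lambda·I - L) = 0.
Expanding along the first row, p(lambda) = lambda^3 + 8·lambda^2 - 21·lambda - 108.
Since p(-9) = 0, lambda = -9 is a root.
Dividing by (lambda + 9) leaves lambda^2 - lambda - 12.
The quadratic factors as (lambda + 3)·(lambda - 4).
Eigenvalues: -9, -3, 4.

-9, -3, 4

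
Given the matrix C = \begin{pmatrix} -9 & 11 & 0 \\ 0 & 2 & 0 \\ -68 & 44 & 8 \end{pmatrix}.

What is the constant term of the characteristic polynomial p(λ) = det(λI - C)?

p(0) = det(0·I − C) = det(−C) = (−1)^3·det(C).
det(C) = -144, so p(0) = 144.

144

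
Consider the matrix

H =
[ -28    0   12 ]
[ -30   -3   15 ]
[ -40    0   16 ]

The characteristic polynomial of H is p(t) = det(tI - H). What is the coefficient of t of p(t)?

68

p(t) = t^3 + 15t^2 + 68t + 96.
The coefficient of t is 68.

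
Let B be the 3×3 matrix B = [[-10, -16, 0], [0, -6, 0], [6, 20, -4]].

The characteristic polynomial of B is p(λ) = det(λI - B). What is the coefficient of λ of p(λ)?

p(λ) = λ^3 + 20λ^2 + 124λ + 240.
The coefficient of λ is 124.

124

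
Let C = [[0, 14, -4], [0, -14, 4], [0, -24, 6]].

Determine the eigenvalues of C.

Set up det(sI - C) = 0.
Cofactor expansion gives p(s) = s^3 + 8s^2 + 12s.
Try s = 0: p(0) = 0, so 0 is a root.
Dividing by s leaves s^2 + 8s + 12.
The quadratic factors as (s + 6)·(s + 2).
Eigenvalues: -6, -2, 0.

-6, -2, 0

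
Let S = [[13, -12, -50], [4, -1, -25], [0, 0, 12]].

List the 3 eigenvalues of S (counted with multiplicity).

5, 7, 12

Set up det(λI - S) = 0.
Cofactor expansion gives p(λ) = λ^3 - 24λ^2 + 179λ - 420.
Rational-root test: λ = 5 gives p(5) = 0.
Dividing by (λ - 5) leaves λ^2 - 19λ + 84.
The quadratic factors as (λ - 7)·(λ - 12).
Eigenvalues: 5, 7, 12.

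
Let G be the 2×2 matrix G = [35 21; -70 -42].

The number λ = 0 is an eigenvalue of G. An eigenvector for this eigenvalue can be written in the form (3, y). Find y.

-5

We need (G)v = 0.
G = [[35, 21], [-70, -42]].
Row 1: (35)·3 + (21)·y = 0
Row 2: (-70)·3 + (-42)·y = 0
Solving gives y = -5.
Check: G·(3, -5) = (0, 0) = 0·(3, -5).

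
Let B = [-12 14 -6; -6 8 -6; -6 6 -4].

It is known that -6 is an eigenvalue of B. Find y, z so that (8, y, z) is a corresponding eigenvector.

6, 6

We need (B + 6I)v = 0.
B + 6I = [[-6, 14, -6], [-6, 14, -6], [-6, 6, 2]].
Row 1: (-6)·8 + (14)·y + (-6)·z = 0
Row 2: (-6)·8 + (14)·y + (-6)·z = 0
Row 3: (-6)·8 + (6)·y + (2)·z = 0
Solving gives y = 6, z = 6.
Check: B·(8, 6, 6) = (-48, -36, -36) = -6·(8, 6, 6).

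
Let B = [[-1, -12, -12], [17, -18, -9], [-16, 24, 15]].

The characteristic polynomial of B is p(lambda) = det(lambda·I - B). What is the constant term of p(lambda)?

54

p(lambda) = lambda^3 + 4·lambda^2 - 39·lambda + 54.
The constant term is 54.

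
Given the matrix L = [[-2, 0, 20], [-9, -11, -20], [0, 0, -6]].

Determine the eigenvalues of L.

Compute the characteristic polynomial p(lambda) = det(lambda·I - L).
Cofactor expansion gives p(lambda) = lambda^3 + 19·lambda^2 + 100·lambda + 132.
Since p(-11) = 0, lambda = -11 is a root.
Factor out (lambda + 11): p(lambda) = (lambda + 11)·(lambda^2 + 8·lambda + 12).
The quadratic factors as (lambda + 6)·(lambda + 2).
Eigenvalues: -11, -6, -2.

-11, -6, -2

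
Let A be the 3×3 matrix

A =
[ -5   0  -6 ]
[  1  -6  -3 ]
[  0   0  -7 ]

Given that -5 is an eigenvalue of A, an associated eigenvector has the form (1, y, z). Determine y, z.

We need (A + 5I)v = 0.
A + 5I = [[0, 0, -6], [1, -1, -3], [0, 0, -2]].
Row 1: (0)·1 + (0)·y + (-6)·z = 0
Row 2: (1)·1 + (-1)·y + (-3)·z = 0
Row 3: (0)·1 + (0)·y + (-2)·z = 0
Solving gives y = 1, z = 0.
Check: A·(1, 1, 0) = (-5, -5, 0) = -5·(1, 1, 0).

1, 0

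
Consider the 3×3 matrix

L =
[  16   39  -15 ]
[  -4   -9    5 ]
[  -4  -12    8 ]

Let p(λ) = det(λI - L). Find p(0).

-96

p(0) = det(0·I − L) = det(−L) = (−1)^3·det(L).
det(L) = 96, so p(0) = -96.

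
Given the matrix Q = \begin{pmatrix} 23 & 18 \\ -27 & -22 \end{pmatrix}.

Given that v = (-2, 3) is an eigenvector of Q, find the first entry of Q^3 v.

First find the eigenvalue: Qv = (8, -12) = -4·(-2, 3), so λ = -4.
Then Q^3 v = λ^3·v = (-4)^3·(-2, 3) = -64·(-2, 3) = (128, -192).

128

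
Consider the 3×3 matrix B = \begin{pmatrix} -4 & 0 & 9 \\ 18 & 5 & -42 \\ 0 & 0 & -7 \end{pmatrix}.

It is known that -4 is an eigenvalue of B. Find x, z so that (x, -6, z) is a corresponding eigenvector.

We need (B + 4I)v = 0.
B + 4I = [[0, 0, 9], [18, 9, -42], [0, 0, -3]].
Row 1: (0)·x + (0)·-6 + (9)·z = 0
Row 2: (18)·x + (9)·-6 + (-42)·z = 0
Row 3: (0)·x + (0)·-6 + (-3)·z = 0
Solving gives x = 3, z = 0.
Check: B·(3, -6, 0) = (-12, 24, 0) = -4·(3, -6, 0).

3, 0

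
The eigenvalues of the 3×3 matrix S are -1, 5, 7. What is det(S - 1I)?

If S has eigenvalues -1, 5, 7, then S - 1I has eigenvalues -2, 4, 6.
det(S - 1I) = (-2) · (4) · (6) = -48.

-48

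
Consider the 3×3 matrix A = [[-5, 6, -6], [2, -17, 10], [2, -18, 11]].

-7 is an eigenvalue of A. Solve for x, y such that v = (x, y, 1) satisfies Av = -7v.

We need (A + 7I)v = 0.
A + 7I = [[2, 6, -6], [2, -10, 10], [2, -18, 18]].
Row 1: (2)·x + (6)·y + (-6)·1 = 0
Row 2: (2)·x + (-10)·y + (10)·1 = 0
Row 3: (2)·x + (-18)·y + (18)·1 = 0
Solving gives x = 0, y = 1.
Check: A·(0, 1, 1) = (0, -7, -7) = -7·(0, 1, 1).

0, 1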